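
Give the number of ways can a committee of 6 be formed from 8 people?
28

Reasoning: C(8,6) = 8! / (6! × (8-6)!)
         = 8! / (6! × 2!)
         = 28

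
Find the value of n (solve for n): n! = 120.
5

Reasoning: n! is strictly increasing. 3! = 6, 4! = 24, 5! = 120 ✓. So n = 5.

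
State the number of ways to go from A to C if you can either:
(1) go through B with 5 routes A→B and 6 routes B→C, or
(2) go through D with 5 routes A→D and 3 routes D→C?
Route via B: 5×6=30. Route via D: 5×3=15. Total: 45.

Answer: 45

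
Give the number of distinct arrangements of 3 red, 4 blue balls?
Multinomial: 7!/(3! × 4!) = 35.

Answer: 35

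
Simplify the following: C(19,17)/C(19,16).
C(n,k+1)/C(n,k) = (n−k)/(k+1). Here (19−16)/(16+1) = 3/17 = 3/17.
Final answer: 3/17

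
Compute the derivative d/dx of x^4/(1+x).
(4x^3(1+x) - x^4)/(1+x)²

Solution: Quotient rule: [4x^{3}(1+x) - x^4]/(1+x)².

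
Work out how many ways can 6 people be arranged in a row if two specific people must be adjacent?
Treat pair as unit: (6-1)! arrangements × 2 internal orders = 240.

Answer: 240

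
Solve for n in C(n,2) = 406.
29

Working:
C(n,2) = n(n−1)/2! is increasing in n, and n(n−1) = 2!·406 = 812 ≈ (n−0.5)^2 gives n ≈ 29.0. Check: C(27,2) = 351, C(28,2) = 378, C(29,2) = 406 ✓. So n = 29.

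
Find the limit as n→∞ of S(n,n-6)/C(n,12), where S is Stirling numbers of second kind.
10395

Solution: The leading term of S(n,n-6) as a polynomial in n is (11)!!·C(n,12), so the ratio → (11)!! = 10395.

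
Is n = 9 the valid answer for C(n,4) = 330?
C(9,4) = 9·8·7·6/4! = 3,024/24 = 126, which does not equal 330.
Final answer: No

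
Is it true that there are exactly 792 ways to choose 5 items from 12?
C(12,5) = 792.
Final answer: True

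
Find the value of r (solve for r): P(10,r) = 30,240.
5

P(10,r) = 10·9·…·(10−r+1), a product of r factors. Multiplying down from 10: 10 = 10; 10·9 = 90; 10·9·8 = 720; 10·9·8·7 = 5,040; 10·9·8·7·6 = 30,240 ✓ (5 factors). So r = 5.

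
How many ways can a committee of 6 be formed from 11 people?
462
C(11,6) = 11! / (6! × (11-6)!)
         = 11! / (6! × 5!)
         = 462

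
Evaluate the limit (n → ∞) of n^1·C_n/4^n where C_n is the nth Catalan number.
0

Reasoning: C_n ~ 4^n/(n^(3/2)√π), so n^1·C_n/4^n ~ n^(1 − 3/2)/√π → 0.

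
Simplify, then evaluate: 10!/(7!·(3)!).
120

Explanation: This is C(10,7) = 120.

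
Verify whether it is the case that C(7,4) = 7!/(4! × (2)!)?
False

The correct denominator is 4!×3!, giving C(7,4) = 35; the stated RHS is 7!/(4!×2!) = 105 ≠ 35, so the statement does not hold.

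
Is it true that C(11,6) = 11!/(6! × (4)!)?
False

Working:
The correct denominator is 6!×5!, giving C(11,6) = 462; the stated RHS is 11!/(6!×4!) = 2,310 ≠ 462, so the statement does not hold.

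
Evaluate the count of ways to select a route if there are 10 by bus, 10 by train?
20

Explanation: By the addition principle: 10 + 10 = 20.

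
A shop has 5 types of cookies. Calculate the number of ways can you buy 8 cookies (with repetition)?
Stars and bars: C(8+5-1, 8) = C(12, 8) = 495.

Answer: 495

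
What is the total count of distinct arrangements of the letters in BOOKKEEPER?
151,200

Explanation: Word has 10 letters (B=1, O=2, K=2, E=3, P=1, R=1). Arrangements: 10!/Π(k!) = 151,200.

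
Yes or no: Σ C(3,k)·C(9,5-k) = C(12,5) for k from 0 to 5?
Vandermonde's identity gives C(12,5) = 792; RHS C(12,5) = 792.

Answer: Yes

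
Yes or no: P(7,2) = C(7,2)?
No

P(7,2) = 42 but C(7,2) = 21; they differ by a factor of 2! = 2, so the statement does not hold.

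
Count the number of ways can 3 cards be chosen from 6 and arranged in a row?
P(6,3) = 6!/(6-3)! = 120.
Final answer: 120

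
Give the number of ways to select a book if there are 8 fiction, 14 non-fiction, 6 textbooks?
28

Reasoning: By the addition principle: 8 + 14 + 6 = 28.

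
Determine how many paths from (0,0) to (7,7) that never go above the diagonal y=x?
429

Reasoning: Counted by the Catalan number C_7: C_7 = C(14,7)/(7+1) = 3,432/8 = 429.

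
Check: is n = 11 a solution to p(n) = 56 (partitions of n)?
Yes
Pentagonal recurrence p(n) = p(n−1) + p(n−2) − p(n−5) − p(n−7) + …: p(11) = p(10) + p(9) − p(6) − p(4) = 42 + 30 − 11 − 5 = 56, which equals 56.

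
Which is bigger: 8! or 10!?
10!

Explanation: 8!=40,320, 10!=3,628,800. 10! > 8!.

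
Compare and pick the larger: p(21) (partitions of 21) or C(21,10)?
C(21,10)

Solution: Pentagonal recurrence p(n) = p(n−1) + p(n−2) − p(n−5) − p(n−7) + …: p(21) = p(20) + p(19) − p(16) − p(14) + p(9) + p(6) = 627 + 490 − 231 − 135 + 30 + 11 = 792; C(21,10) = 352,716.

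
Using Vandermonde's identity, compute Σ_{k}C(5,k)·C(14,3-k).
969
= C(5+14,3) = C(19,3) = 969.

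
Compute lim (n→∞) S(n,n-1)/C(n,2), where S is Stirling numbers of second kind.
1

Solution: S(n,n-1) = C(n,2), so the limit is 1.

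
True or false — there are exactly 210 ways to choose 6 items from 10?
True

C(10,6) = 210.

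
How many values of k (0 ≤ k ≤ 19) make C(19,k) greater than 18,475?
8

Reasoning: Row 19 is unimodal and symmetric about k=19/2. C(19,5)=11,628 ≤ 18,475; C(19,6)=27,132 > 18,475; by symmetry C(19,k) > 18,475 for k = 6..13. That's 13 - 6 + 1 = 8 values.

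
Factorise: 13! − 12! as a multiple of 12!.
12 × 12! = 5,748,019,200

Reasoning: 13! − 12! = 13·12! − 12! = (13 − 1)·12! = 12 × 12! = 5,748,019,200.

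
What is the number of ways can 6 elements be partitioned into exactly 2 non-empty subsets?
31

Working:
This equals S(6,2), the Stirling number of the 2nd kind.
Using the Stirling recurrence: S(n,k) = k·S(n-1,k) + S(n-1,k-1)
S(6,2) = 2·S(5,2) + S(5,1)
         = 2·15 + 1
         = 30 + 1
         = 31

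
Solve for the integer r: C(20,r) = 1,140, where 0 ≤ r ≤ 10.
3

C(20,r) is increasing for 0 ≤ r ≤ 10. Stepping up (C(20,r+1) = C(20,r)·(20−r)/(r+1)): C(20,1) = 20, C(20,2) = 190, C(20,3) = 1,140 ✓. So r = 3.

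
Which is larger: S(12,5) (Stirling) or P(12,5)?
S(12,5)

Reasoning: S(12,5) = 5·S(11,5) + S(11,4) = 5·246,730 + 145,750 = 1,379,400; P(12,5) = 95,040.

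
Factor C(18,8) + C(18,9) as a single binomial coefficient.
C(19,9)

By Pascal's identity: C(18,8) + C(18,9) = C(19,9) = 92,378.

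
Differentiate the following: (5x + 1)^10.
50(5x + 1)^9

Solution: Chain rule: 10(5x+1)^{9} × 5 = 50(5x+1)^{9}.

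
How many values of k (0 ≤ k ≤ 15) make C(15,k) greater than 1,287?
Row 15 is unimodal and symmetric about k=15/2. C(15,3)=455 ≤ 1,287; C(15,4)=1,365 > 1,287; by symmetry C(15,k) > 1,287 for k = 4..11. That's 11 - 4 + 1 = 8 values.
Final answer: 8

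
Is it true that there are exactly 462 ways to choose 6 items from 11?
True
C(11,6) = 462.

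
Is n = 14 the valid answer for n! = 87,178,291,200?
Yes

Reasoning: 14! = 14·13! = 14·6,227,020,800 = 87,178,291,200, which equals 87,178,291,200.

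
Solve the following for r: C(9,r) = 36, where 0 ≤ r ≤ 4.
2
C(9,r) is increasing for 0 ≤ r ≤ 4. Stepping up (C(9,r+1) = C(9,r)·(9−r)/(r+1)): C(9,1) = 9, C(9,2) = 36 ✓. So r = 2.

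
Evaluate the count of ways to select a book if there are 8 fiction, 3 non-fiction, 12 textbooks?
By the addition principle: 8 + 3 + 12 = 23.

Answer: 23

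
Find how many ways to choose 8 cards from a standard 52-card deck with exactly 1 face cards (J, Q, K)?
223,722,720

Working:
12 face cards and 40 non-face cards: C(12,1) × C(40,7) = 12 × 18,643,560 = 223,722,720.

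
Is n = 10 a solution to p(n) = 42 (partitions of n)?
Yes

Reasoning: Pentagonal recurrence p(n) = p(n−1) + p(n−2) − p(n−5) − p(n−7) + …: p(10) = p(9) + p(8) − p(5) − p(3) = 30 + 22 − 7 − 3 = 42, which equals 42.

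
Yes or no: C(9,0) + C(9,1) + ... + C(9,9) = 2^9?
Yes

Solution: Binomial theorem with x = y = 1: Σ C(9,i) = (1+1)^9 = 2^9 = 512. The statement holds.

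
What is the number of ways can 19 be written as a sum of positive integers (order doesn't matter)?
490
Pentagonal recurrence p(n) = p(n−1) + p(n−2) − p(n−5) − p(n−7) + …: p(19) = p(18) + p(17) − p(14) − p(12) + p(7) + p(4) = 385 + 297 − 135 − 77 + 15 + 5 = 490.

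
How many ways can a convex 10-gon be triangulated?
1,430
Using the Catalan number formula: C_n = C(2n, n) / (n+1)
C_8 = C(16, 8) / (8+1)
     = 12870 / 9
     = 1,430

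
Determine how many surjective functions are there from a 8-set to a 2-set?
Onto functions = 2! × S(8,2)
First compute S(8,2) via recurrence:
Using the Stirling recurrence: S(n,k) = k·S(n-1,k) + S(n-1,k-1)
S(8,2) = 2·S(7,2) + S(7,1)
         = 2·63 + 1
         = 126 + 1
         = 127
Then: 2 × 127 = 254
Final answer: 254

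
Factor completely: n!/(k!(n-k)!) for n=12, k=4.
This is the binomial coefficient C(12,4) = 495.

Answer: C(12,4) = 495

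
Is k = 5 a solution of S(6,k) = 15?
Yes
S(6,5) = 5·S(5,5) + S(5,4) = 5·1 + 10 = 15, which equals 15.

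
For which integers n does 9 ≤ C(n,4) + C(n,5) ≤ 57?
C(5,4)+C(5,5)=6; C(6,4)+C(6,5)=21; C(7,4)+C(7,5)=56; C(8,4)+C(8,5)=126. So valid n = 6, 7.

Answer: 6, 7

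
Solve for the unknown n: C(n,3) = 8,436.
C(n,3) = n(n−1)(n−2)/3! is increasing in n, and n(n−1)(n−2) = 3!·8,436 = 50,616 ≈ (n−1)^3 gives n ≈ 38.0. Check: C(36,3) = 7,140, C(37,3) = 7,770, C(38,3) = 8,436 ✓. So n = 38.

Answer: 38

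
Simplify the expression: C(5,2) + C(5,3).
20

By Pascal's identity: C(6,3) = 20.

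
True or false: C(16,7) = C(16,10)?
C(16,7) = 11,440 but C(16,10) = 8,008; symmetry gives C(16,7) = C(16,9), not C(16,10).
Final answer: False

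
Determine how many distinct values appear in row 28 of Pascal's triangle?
15

Working:
Row 28 has entries C(28,0)..C(28,28); by symmetry C(28,k)=C(28,28-k), giving 15 distinct values.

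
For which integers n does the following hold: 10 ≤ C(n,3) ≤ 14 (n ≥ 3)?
5

Working:
C(4,3)=4; C(5,3)=10; C(6,3)=20. So valid n = 5.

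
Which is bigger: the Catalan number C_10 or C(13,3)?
C_10

Solution: C_10 = C(20,10)/(10+1) = 184,756/11 = 16,796; C(13,3) = 286.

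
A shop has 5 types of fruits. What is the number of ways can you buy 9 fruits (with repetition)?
715

Explanation: Stars and bars: C(9+5-1, 9) = C(13, 9) = 715.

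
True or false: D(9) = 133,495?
Derangements of 9 elements: D(9) = (9-1)·[D(8) + D(7)] = 8·[14,833 + 1,854] = 133,496.
Final answer: False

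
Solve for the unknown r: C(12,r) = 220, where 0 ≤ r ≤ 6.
3

Solution: C(12,r) is increasing for 0 ≤ r ≤ 6. Stepping up (C(12,r+1) = C(12,r)·(12−r)/(r+1)): C(12,1) = 12, C(12,2) = 66, C(12,3) = 220 ✓. So r = 3.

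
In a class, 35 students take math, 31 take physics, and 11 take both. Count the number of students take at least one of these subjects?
55
|A∪B| = |A|+|B|-|A∩B| = 35+31-11 = 55.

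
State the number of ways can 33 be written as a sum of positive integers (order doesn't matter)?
10,143

Pentagonal recurrence p(n) = p(n−1) + p(n−2) − p(n−5) − p(n−7) + …: p(33) = p(32) + p(31) − p(28) − p(26) + p(21) + p(18) − p(11) − p(7) = 8,349 + 6,842 − 3,718 − 2,436 + 792 + 385 − 56 − 15 = 10,143.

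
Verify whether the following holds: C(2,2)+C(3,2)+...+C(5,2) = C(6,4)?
Hockey stick identity gives Σ = C(6,3) = 20; RHS C(6,4) = 15.

Answer: False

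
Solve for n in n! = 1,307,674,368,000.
15

Solution: n! is strictly increasing. 13! = 6,227,020,800, 14! = 87,178,291,200, 15! = 1,307,674,368,000 ✓. So n = 15.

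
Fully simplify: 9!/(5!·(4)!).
126

Reasoning: This is C(9,5) = 126.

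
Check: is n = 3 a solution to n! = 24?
No

3! = 3·2! = 3·2 = 6, which does not equal 24.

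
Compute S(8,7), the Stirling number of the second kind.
28
Using the Stirling recurrence: S(n,k) = k·S(n-1,k) + S(n-1,k-1)
S(8,7) = 7·S(7,7) + S(7,6)
         = 7·1 + 21
         = 7 + 21
         = 28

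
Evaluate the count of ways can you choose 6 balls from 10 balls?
210
C(10,6) = 10! / (6! × (10-6)!)
         = 10! / (6! × 4!)
         = 210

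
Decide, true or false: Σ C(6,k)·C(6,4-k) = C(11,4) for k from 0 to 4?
False

Vandermonde's identity gives C(12,4) = 495; RHS C(11,4) = 330.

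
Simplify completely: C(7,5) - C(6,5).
15

Solution: C(7,5) - C(6,5) = C(6,4) = 15.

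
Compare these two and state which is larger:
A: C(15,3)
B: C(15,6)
B

Explanation: A=C(15,3)=455, B=C(15,6)=5,005.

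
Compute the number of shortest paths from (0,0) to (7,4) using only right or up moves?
330

Solution: Choose 7 rights from 11 moves: C(11,7) = 330.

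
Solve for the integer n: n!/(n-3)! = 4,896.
18

Explanation: n!/(n-3)! = n×(n-1)×(n-2), a product of 3 consecutive integers ≈ (n−1)^3. 4,896^(1/3) + 1 ≈ 18.0; check n = 18: 18×17×16 = 4,896 ✓. So n = 18.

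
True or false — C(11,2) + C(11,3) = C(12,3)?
True

Solution: Pascal's identity: LHS = 55 + 165 = 220; RHS = C(12,3) = 220. Both sides agree, so the statement holds.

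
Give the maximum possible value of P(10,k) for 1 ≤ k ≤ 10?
P(10,k) increases in k, so maximum at k = 10: 10! = 3,628,800.

Answer: 3,628,800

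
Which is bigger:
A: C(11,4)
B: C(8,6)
A=C(11,4)=330, B=C(8,6)=28.

Answer: A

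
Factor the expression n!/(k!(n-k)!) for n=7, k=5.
C(7,5) = 21

Reasoning: This is the binomial coefficient C(7,5) = 21.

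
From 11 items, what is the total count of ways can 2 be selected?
C(11,2) = 11! / (2! × (11-2)!)
         = 11! / (2! × 9!)
         = 55
Final answer: 55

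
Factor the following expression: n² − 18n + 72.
(n − 6)(n − 12)

Working:
Seek roots whose sum is 18 and product is 72: (6, 12). So n² − 18n + 72 = (n − 6)(n − 12).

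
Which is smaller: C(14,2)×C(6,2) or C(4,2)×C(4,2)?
C(14,2)×C(6,2)=1,365, C(4,2)×C(4,2)=36.
Final answer: C(4,2)×C(4,2)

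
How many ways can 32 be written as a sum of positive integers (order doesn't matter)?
Pentagonal recurrence p(n) = p(n−1) + p(n−2) − p(n−5) − p(n−7) + …: p(32) = p(31) + p(30) − p(27) − p(25) + p(20) + p(17) − p(10) − p(6) = 6,842 + 5,604 − 3,010 − 1,958 + 627 + 297 − 42 − 11 = 8,349.

Answer: 8,349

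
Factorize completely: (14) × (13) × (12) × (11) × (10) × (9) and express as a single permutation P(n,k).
P(14,6) = 14!/(8)!

Explanation: Product of 6 consecutive descending integers starting at 14: P(14,6) = 14!/8! = 2,162,160.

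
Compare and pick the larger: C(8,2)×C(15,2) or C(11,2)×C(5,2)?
C(8,2)×C(15,2)

Working:
C(8,2)×C(15,2)=2,940, C(11,2)×C(5,2)=550.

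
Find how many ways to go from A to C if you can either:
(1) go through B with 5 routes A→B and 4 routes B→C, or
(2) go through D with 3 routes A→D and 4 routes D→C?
Route via B: 5×4=20. Route via D: 3×4=12. Total: 32.
Final answer: 32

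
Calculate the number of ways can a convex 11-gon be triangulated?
4,862

Explanation: Using the Catalan number formula: C_n = C(2n, n) / (n+1)
C_9 = C(18, 9) / (9+1)
     = 48620 / 10
     = 4,862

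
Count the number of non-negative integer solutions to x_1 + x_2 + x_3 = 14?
120

C(14+3-1, 3-1) = 120.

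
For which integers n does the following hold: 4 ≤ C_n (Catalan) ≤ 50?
3, 4, 5

Working:
C_2=2; C_3=5; C_4=14; C_5=42; C_6=132. So valid n = 3, 4, 5.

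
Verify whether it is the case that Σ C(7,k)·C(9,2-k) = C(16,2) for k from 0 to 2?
True

Reasoning: Vandermonde's identity gives C(16,2) = 120; RHS C(16,2) = 120.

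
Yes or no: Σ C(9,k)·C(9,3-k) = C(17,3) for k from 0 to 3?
Vandermonde's identity gives C(18,3) = 816; RHS C(17,3) = 680.
Final answer: No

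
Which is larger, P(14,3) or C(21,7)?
C(21,7)

Working:
P(14,3)=2,184, C(21,7)=116,280.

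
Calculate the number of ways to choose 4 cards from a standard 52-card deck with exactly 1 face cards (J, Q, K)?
12 face cards and 40 non-face cards: C(12,1) × C(40,3) = 12 × 9,880 = 118,560.
Final answer: 118,560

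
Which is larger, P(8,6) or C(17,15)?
P(8,6)
P(8,6)=20,160, C(17,15)=136.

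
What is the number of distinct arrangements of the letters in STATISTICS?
50,400

Word has 10 letters (S=3, T=3, A=1, I=2, C=1). Arrangements: 10!/Π(k!) = 50,400.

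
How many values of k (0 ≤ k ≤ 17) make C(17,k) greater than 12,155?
Row 17 is unimodal and symmetric about k=17/2. C(17,5)=6,188 ≤ 12,155; C(17,6)=12,376 > 12,155; by symmetry C(17,k) > 12,155 for k = 6..11. That's 11 - 6 + 1 = 6 values.

Answer: 6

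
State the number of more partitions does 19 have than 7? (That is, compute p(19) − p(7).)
475

Explanation: Pentagonal recurrence p(n) = p(n−1) + p(n−2) − p(n−5) − p(n−7) + …: p(19) = p(18) + p(17) − p(14) − p(12) + p(7) + p(4) = 385 + 297 − 135 − 77 + 15 + 5 = 490.
p(7) = p(6) + p(5) − p(2) − p(0) = 11 + 7 − 2 − 1 = 15.
Difference = 490 − 15 = 475.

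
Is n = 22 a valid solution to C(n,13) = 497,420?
Yes

Solution: C(22,13) = 22·21·20·19·18·17·16·15·14·13·12·11·10/13! = 3,097,444,686,336,000/6,227,020,800 = 497,420, which equals 497,420.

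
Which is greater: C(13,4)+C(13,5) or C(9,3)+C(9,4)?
C(13,4)+C(13,5)

Explanation: First=2,002, Second=210.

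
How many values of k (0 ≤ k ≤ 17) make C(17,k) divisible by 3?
0

Explanation: Checking C(17,k) mod 3 for k = 0..17: none are divisible by 3. Count = 0.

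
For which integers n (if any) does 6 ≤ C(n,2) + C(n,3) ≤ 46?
C(3,2)+C(3,3)=4; C(4,2)+C(4,3)=10; C(5,2)+C(5,3)=20; C(6,2)+C(6,3)=35; C(7,2)+C(7,3)=56. So valid n = 4, 5, 6.

Answer: 4, 5, 6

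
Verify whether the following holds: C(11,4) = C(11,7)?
True
Symmetry C(n,k) = C(n,n-k): C(11,4) = 330 and C(11,7) = 330. Both sides agree, so the statement holds.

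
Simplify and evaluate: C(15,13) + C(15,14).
120

Working:
By Pascal's identity: C(16,14) = 120.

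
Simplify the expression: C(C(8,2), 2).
C(8,2) = 28, then C(28, 2) = 378.

Answer: 378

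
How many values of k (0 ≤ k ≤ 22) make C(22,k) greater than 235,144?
7
Row 22 is unimodal and symmetric about k=22/2. C(22,7)=170,544 ≤ 235,144; C(22,8)=319,770 > 235,144; by symmetry C(22,k) > 235,144 for k = 8..14. That's 14 - 8 + 1 = 7 values.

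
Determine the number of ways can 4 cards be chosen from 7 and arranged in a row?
840

P(7,4) = 7!/(7-4)! = 840.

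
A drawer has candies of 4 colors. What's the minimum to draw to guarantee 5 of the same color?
Worst case: 4 of each = 16. One more: 17.
Final answer: 17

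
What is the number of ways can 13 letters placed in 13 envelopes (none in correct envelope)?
Using D(n) = (n-1)[D(n-1) + D(n-2)]:
D(13) = (13-1) × [D(12) + D(11)]
      = 12 × [176214841 + 14684570]
      = 12 × 190899411
      = 2,290,792,932

Answer: 2,290,792,932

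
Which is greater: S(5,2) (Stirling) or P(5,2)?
P(5,2)
S(5,2) = 2·S(4,2) + S(4,1) = 2·7 + 1 = 15; P(5,2) = 20.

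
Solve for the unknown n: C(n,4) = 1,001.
14

Explanation: C(n,4) = n(n−1)(n−2)(n−3)/4! is increasing in n, and n(n−1)(n−2)(n−3) = 4!·1,001 = 24,024 ≈ (n−1.5)^4 gives n ≈ 13.9. Check: C(12,4) = 495, C(13,4) = 715, C(14,4) = 1,001 ✓. So n = 14.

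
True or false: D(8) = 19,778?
Derangements of 8 elements: D(8) = (8-1)·[D(7) + D(6)] = 7·[1,854 + 265] = 14,833.
Final answer: False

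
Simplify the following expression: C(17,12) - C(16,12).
C(17,12) - C(16,12) = C(16,11) = 4,368.
Final answer: 4,368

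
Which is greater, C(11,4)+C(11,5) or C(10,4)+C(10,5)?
C(11,4)+C(11,5)

Solution: First=792, Second=462.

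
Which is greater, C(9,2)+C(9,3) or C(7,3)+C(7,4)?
C(9,2)+C(9,3)

Explanation: First=120, Second=70.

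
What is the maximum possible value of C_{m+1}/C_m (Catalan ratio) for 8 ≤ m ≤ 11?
46/13
C_{m+1}/C_m = 2(2m+1)/(m+2), which increases with m. Maximum at m = 11: 2·23/13 = 46/13.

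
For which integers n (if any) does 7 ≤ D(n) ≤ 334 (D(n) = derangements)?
Using D(n) = (n−1)[D(n−1) + D(n−2)] with D(1)=0, D(2)=1: D(3)=2; D(4)=9; D(5)=44; D(6)=265; D(7)=1,854. So valid n = 4, 5, 6.

Answer: 4, 5, 6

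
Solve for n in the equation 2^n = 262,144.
18

Explanation: 262,144 = 1,024 × 256 = 2^10 × 2^8 = 2^18, so n = 18.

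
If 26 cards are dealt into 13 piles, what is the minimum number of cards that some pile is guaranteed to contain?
2

Working:
Pigeonhole: ⌈26/13⌉ = 2.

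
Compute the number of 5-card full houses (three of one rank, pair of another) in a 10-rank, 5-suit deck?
9,000

Working:
Triple rank: 10. Triple suits: C(5,3)=10. Pair rank: 9. Pair suits: C(5,2)=10. Total: 9,000.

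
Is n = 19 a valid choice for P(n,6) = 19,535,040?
Yes

Explanation: P(19,6) = 19·18·17·16·15·14 = 19,535,040, which equals 19,535,040.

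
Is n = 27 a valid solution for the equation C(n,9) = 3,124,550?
No

Explanation: C(27,9) = 27·26·25·24·23·22·21·20·19/9! = 1,700,755,056,000/362,880 = 4,686,825, which does not equal 3,124,550.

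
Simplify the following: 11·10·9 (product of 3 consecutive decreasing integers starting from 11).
This is P(11,3) = 11!/(8)! = 990.

Answer: 990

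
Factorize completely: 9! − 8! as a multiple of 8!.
8 × 8! = 322,560

Reasoning: 9! − 8! = 9·8! − 8! = (9 − 1)·8! = 8 × 8! = 322,560.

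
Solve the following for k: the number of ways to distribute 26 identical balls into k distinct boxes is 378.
Stars and bars: the count is C(26+k−1, k−1), increasing in k. k=2: C(27,1) = 27, k=3: C(28,2) = 378 ✓. So k = 3.

Answer: 3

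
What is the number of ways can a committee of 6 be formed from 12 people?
924
C(12,6) = 12! / (6! × (12-6)!)
         = 12! / (6! × 6!)
         = 924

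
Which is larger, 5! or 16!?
16!

Solution: 5!=120, 16!=20,922,789,888,000. 16! > 5!.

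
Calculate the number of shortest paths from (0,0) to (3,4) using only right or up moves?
35

Reasoning: Choose 3 rights from 7 moves: C(7,3) = 35.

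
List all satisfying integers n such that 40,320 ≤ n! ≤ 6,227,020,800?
8, 9, 10, 11, 12, 13

n! is strictly increasing; 8! = 40,320 and 13! = 6,227,020,800, so valid n = 8, 9, 10, 11, 12, 13.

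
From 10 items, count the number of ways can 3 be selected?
120

C(10,3) = 10! / (3! × (10-3)!)
         = 10! / (3! × 7!)
         = 120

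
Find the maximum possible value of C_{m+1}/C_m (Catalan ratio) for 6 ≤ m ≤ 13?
18/5

Reasoning: C_{m+1}/C_m = 2(2m+1)/(m+2), which increases with m. Maximum at m = 13: 2·27/15 = 18/5.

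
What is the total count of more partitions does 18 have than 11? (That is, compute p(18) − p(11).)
329

Solution: Pentagonal recurrence p(n) = p(n−1) + p(n−2) − p(n−5) − p(n−7) + …: p(18) = p(17) + p(16) − p(13) − p(11) + p(6) + p(3) = 297 + 231 − 101 − 56 + 11 + 3 = 385.
p(11) = p(10) + p(9) − p(6) − p(4) = 42 + 30 − 11 − 5 = 56.
Difference = 385 − 56 = 329.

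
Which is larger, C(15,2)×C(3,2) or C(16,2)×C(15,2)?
C(16,2)×C(15,2)

C(15,2)×C(3,2)=315, C(16,2)×C(15,2)=12,600.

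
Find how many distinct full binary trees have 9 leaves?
1,430

Working:
Using the Catalan number formula: C_n = C(2n, n) / (n+1)
C_8 = C(16, 8) / (8+1)
     = 12870 / 9
     = 1,430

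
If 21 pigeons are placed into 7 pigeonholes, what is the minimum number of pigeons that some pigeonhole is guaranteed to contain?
Pigeonhole: ⌈21/7⌉ = 3.
Final answer: 3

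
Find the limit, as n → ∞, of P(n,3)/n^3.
1

Explanation: P(n,3) = n(n-1)(n-2) ≈ n^3 for large n. Limit = 1.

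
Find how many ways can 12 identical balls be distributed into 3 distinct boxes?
91

C(12+3-1, 3-1) = C(14, 2) = 91.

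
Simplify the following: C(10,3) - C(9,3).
C(10,3) - C(9,3) = C(9,2) = 36.
Final answer: 36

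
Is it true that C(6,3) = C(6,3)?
True

Reasoning: Symmetry C(n,k) = C(n,n-k): C(6,3) = 20 and C(6,3) = 20. Both sides agree, so the statement holds.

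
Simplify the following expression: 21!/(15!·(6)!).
54,264

Solution: This is C(21,15) = 54,264.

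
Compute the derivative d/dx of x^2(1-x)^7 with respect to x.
2x^1(1-x)^7 - 7x^2(1-x)^6

Reasoning: Product rule: 2x^{1}(1-x)^{7} + x^2·(-7)(1-x)^{6}.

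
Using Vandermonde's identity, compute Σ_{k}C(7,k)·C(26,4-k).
40,920

Reasoning: = C(7+26,4) = C(33,4) = 40,920.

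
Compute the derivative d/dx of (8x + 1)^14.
Chain rule: 14(8x+1)^{13} × 8 = 112(8x+1)^{13}.
Final answer: 112(8x + 1)^13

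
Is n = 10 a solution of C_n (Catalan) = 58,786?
No
C_10 = C(20,10)/(10+1) = 184,756/11 = 16,796, which does not equal 58,786.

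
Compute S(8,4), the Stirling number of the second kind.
1,701

Explanation: Using the Stirling recurrence: S(n,k) = k·S(n-1,k) + S(n-1,k-1)
S(8,4) = 4·S(7,4) + S(7,3)
         = 4·350 + 301
         = 1400 + 301
         = 1,701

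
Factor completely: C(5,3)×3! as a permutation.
P(5,3)

Reasoning: C(5,3)×3! = [5!/(3!(2)!)]×3! = 5!/(2)! = P(5,3) = 60.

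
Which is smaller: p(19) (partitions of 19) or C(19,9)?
p(19)

Pentagonal recurrence p(n) = p(n−1) + p(n−2) − p(n−5) − p(n−7) + …: p(19) = p(18) + p(17) − p(14) − p(12) + p(7) + p(4) = 385 + 297 − 135 − 77 + 15 + 5 = 490; C(19,9) = 92,378.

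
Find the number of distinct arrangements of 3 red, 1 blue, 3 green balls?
140

Reasoning: Multinomial: 7!/(3! × 1! × 3!) = 140.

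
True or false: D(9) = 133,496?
Derangements of 9 elements: D(9) = (9-1)·[D(8) + D(7)] = 8·[14,833 + 1,854] = 133,496.
Final answer: True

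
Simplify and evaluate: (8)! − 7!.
35,280

Reasoning: (8)! − 7! = (8)·7! − 7! = (8−1)·7! = 7·7! = 35,280.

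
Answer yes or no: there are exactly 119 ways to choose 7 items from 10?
No

C(10,7) = 120 ≠ 119.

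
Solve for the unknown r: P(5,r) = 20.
2

P(5,r) = 5·4·…·(5−r+1), a product of r factors. Multiplying down from 5: 5 = 5; 5·4 = 20 ✓ (2 factors). So r = 2.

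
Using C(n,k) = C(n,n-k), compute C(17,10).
19,448

Reasoning: C(17,10) = C(17,7) = 19,448.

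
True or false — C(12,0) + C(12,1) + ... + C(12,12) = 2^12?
True
Binomial theorem with x = y = 1: Σ C(12,i) = (1+1)^12 = 2^12 = 4,096. The statement holds.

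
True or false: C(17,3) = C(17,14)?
C(17,3) = C(17,17-3) by the symmetry property; both equal 680.
Final answer: True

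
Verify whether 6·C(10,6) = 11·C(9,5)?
False

Explanation: Absorption identity k·C(n,k) = n·C(n-1,k-1). LHS = 6·210 = 1,260; RHS = 11·126 = 1,386.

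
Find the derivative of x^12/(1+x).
(12x^11(1+x) - x^12)/(1+x)²

Quotient rule: [12x^{11}(1+x) - x^12]/(1+x)².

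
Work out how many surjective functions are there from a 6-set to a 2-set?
62

Explanation: Onto functions = 2! × S(6,2)
First compute S(6,2) via recurrence:
Using the Stirling recurrence: S(n,k) = k·S(n-1,k) + S(n-1,k-1)
S(6,2) = 2·S(5,2) + S(5,1)
         = 2·15 + 1
         = 30 + 1
         = 31
Then: 2 × 31 = 62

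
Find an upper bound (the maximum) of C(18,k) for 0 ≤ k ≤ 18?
48,620

Reasoning: Maximum at k = 9: C(18,9) = 48,620.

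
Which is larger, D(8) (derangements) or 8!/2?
8!/2

Reasoning: D(8) = (8-1)·[D(7) + D(6)] = 7·[1,854 + 265] = 14,833; 8!/2 = 40,320/2 = 20,160.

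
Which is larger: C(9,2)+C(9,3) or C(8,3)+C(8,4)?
C(8,3)+C(8,4)

Explanation: First=120, Second=126.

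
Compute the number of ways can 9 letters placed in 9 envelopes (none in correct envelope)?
133,496
Using D(n) = (n-1)[D(n-1) + D(n-2)]:
D(9) = (9-1) × [D(8) + D(7)]
      = 8 × [14833 + 1854]
      = 8 × 16687
      = 133,496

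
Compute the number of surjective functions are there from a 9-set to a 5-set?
Onto functions = 5! × S(9,5)
First compute S(9,5) via recurrence:
Using the Stirling recurrence: S(n,k) = k·S(n-1,k) + S(n-1,k-1)
S(9,5) = 5·S(8,5) + S(8,4)
         = 5·1050 + 1701
         = 5250 + 1701
         = 6,951
Then: 120 × 6951 = 834,120
Final answer: 834,120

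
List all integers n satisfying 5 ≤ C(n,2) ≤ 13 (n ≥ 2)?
4, 5

Explanation: C(3,2)=3; C(4,2)=6; C(5,2)=10; C(6,2)=15. So valid n = 4, 5.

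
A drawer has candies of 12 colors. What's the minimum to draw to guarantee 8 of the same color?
85

Solution: Worst case: 7 of each = 84. One more: 85.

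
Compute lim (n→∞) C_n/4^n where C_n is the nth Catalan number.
0

Working:
C_n ~ 4^n/(n^(3/2)√π), so n^0·C_n/4^n ~ n^(0 − 3/2)/√π → 0.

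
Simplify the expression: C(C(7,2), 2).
210
C(7,2) = 21, then C(21, 2) = 210.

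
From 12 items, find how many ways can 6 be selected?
924

Working:
C(12,6) = 12! / (6! × (12-6)!)
         = 12! / (6! × 6!)
         = 924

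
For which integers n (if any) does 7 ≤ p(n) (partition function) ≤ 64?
5, 6, 7, 8, 9, 10, 11
Tabulating p(n) via p(n) = p(n−1) + p(n−2) − p(n−5) − p(n−7) + …: p(4)=5; p(5)=7; p(6)=11; p(7)=15; p(8)=22; p(9)=30; p(10)=42; p(11)=56; p(12)=77. So valid n = 5, 6, 7, 8, 9, 10, 11.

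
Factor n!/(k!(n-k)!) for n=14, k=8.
C(14,8) = 3,003
This is the binomial coefficient C(14,8) = 3,003.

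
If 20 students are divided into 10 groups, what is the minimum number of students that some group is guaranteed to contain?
2
Pigeonhole: ⌈20/10⌉ = 2.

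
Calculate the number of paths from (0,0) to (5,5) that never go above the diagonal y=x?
Counted by the Catalan number C_5: C_5 = C(10,5)/(5+1) = 252/6 = 42.
Final answer: 42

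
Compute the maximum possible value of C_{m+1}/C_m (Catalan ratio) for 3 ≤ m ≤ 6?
C_{m+1}/C_m = 2(2m+1)/(m+2), which increases with m. Maximum at m = 6: 2·13/8 = 13/4.
Final answer: 13/4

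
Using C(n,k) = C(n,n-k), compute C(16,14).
120
C(16,14) = C(16,2) = 120.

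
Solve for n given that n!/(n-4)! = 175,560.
22

Working:
n!/(n-4)! = n×(n-1)×(n-2)×(n-3), a product of 4 consecutive integers ≈ (n−1.5)^4. 175,560^(1/4) + 1.5 ≈ 22.0; check n = 22: 22×21×20×19 = 175,560 ✓. So n = 22.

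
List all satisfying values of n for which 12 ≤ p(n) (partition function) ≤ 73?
7, 8, 9, 10, 11
Tabulating p(n) via p(n) = p(n−1) + p(n−2) − p(n−5) − p(n−7) + …: p(6)=11; p(7)=15; p(8)=22; p(9)=30; p(10)=42; p(11)=56; p(12)=77. So valid n = 7, 8, 9, 10, 11.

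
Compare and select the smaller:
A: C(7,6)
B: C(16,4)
A

Explanation: A=C(7,6)=7, B=C(16,4)=1,820.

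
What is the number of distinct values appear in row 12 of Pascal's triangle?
7
Row 12 has entries C(12,0)..C(12,12); by symmetry C(12,k)=C(12,12-k), giving 7 distinct values.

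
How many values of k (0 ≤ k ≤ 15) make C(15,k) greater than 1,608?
6

Reasoning: Row 15 is unimodal and symmetric about k=15/2. C(15,4)=1,365 ≤ 1,608; C(15,5)=3,003 > 1,608; by symmetry C(15,k) > 1,608 for k = 5..10. That's 10 - 5 + 1 = 6 values.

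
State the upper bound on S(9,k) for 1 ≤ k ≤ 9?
7,770

Explanation: Row S(9,k) for k = 1..9 (via S(n,k) = k·S(n−1,k) + S(n−1,k−1)): 1, 255, 3,025, 7,770, 6,951, 2,646, 462, 36, 1. The row is unimodal; maximum at k = 4: 7,770.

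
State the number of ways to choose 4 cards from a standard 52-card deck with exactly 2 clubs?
57,798

Explanation: 13 clubs and 39 non-clubs: C(13,2) × C(39,2) = 78 × 741 = 57,798.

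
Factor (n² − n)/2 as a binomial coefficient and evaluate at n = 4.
C(n,2); C(4,2) = 6

Working:
(n² − n)/2 = n(n−1)/2 = C(n,2). At n = 4: C(4,2) = 6.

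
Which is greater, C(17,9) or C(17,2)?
C(17,9)

Explanation: C(17,9)=24,310, C(17,2)=136.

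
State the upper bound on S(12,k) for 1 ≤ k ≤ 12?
1,379,400

Working:
Row S(12,k) for k = 1..12 (via S(n,k) = k·S(n−1,k) + S(n−1,k−1)): 1, 2,047, 86,526, 611,501, 1,379,400, 1,323,652, 627,396, 159,027, 22,275, 1,705, 66, 1. The row is unimodal; maximum at k = 5: 1,379,400.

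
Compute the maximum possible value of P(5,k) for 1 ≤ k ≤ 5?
120

Working:
P(5,k) increases in k, so maximum at k = 5: 5! = 120.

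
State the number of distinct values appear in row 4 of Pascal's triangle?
3

Explanation: Row 4 has entries C(4,0)..C(4,4); by symmetry C(4,k)=C(4,4-k), giving 3 distinct values.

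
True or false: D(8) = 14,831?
False

Derangements of 8 elements: D(8) = (8-1)·[D(7) + D(6)] = 7·[1,854 + 265] = 14,833.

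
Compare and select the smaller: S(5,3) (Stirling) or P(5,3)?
S(5,3)
S(5,3) = 3·S(4,3) + S(4,2) = 3·6 + 7 = 25; P(5,3) = 60.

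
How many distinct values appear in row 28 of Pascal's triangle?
Row 28 has entries C(28,0)..C(28,28); by symmetry C(28,k)=C(28,28-k), giving 15 distinct values.
Final answer: 15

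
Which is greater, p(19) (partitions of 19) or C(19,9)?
Pentagonal recurrence p(n) = p(n−1) + p(n−2) − p(n−5) − p(n−7) + …: p(19) = p(18) + p(17) − p(14) − p(12) + p(7) + p(4) = 385 + 297 − 135 − 77 + 15 + 5 = 490; C(19,9) = 92,378.

Answer: C(19,9)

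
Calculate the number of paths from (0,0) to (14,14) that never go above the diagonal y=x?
2,674,440

Counted by the Catalan number C_14: C_14 = C(28,14)/(14+1) = 40,116,600/15 = 2,674,440.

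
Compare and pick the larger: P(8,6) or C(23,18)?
C(23,18)

Reasoning: P(8,6)=20,160, C(23,18)=33,649.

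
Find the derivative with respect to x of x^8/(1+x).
(8x^7(1+x) - x^8)/(1+x)²
Quotient rule: [8x^{7}(1+x) - x^8]/(1+x)².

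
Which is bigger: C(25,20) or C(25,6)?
C(25,6)

Solution: C(25,20)=53,130, C(25,6)=177,100.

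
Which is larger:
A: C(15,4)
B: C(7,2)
A

A=C(15,4)=1,365, B=C(7,2)=21.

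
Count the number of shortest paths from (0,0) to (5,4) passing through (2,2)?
60

Explanation: To (2,2): C(4,2)=6. From there: C(5,3)=10. Total: 60.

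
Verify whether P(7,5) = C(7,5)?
False

Explanation: P(7,5) = 2,520 but C(7,5) = 21; they differ by a factor of 5! = 120, so the statement does not hold.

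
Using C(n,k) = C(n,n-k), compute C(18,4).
3,060

Explanation: C(18,4) = C(18,14) = 3,060.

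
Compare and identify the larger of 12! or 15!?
15!

Explanation: 12!=479,001,600, 15!=1,307,674,368,000. 15! > 12!.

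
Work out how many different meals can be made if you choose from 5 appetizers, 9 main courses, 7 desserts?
By the multiplication principle: 5 × 9 × 7 = 315.
Final answer: 315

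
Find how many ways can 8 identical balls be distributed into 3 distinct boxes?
45

Working:
C(8+3-1, 3-1) = C(10, 2) = 45.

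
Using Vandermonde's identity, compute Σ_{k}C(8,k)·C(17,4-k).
12,650

Reasoning: = C(8+17,4) = C(25,4) = 12,650.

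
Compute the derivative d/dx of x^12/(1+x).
(12x^11(1+x) - x^12)/(1+x)²

Quotient rule: [12x^{11}(1+x) - x^12]/(1+x)².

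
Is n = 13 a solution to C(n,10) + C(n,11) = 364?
Yes

Explanation: C(13,10) + C(13,11) = 286 + 78 = 364, which equals 364.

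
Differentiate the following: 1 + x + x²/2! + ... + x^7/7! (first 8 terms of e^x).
Differentiating term by term gives the first 7 terms of e^x.

Answer: 1 + x + x²/2! + ... + x^6/6!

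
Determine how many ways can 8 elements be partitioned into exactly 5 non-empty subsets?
1,050

Working:
This equals S(8,5), the Stirling number of the 2nd kind.
Using the Stirling recurrence: S(n,k) = k·S(n-1,k) + S(n-1,k-1)
S(8,5) = 5·S(7,5) + S(7,4)
         = 5·140 + 350
         = 700 + 350
         = 1,050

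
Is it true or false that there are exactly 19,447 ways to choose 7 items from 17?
C(17,7) = 19,448 ≠ 19447.

Answer: False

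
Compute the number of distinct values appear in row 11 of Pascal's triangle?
6

Explanation: Row 11 has entries C(11,0)..C(11,11); by symmetry C(11,k)=C(11,11-k), giving 6 distinct values.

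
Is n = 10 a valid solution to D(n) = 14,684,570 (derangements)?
D(10) = (10-1)·[D(9) + D(8)] = 9·[133,496 + 14,833] = 1,334,961, which does not equal 14,684,570.
Final answer: No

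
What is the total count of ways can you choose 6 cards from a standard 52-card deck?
20,358,520

Explanation: C(52,6) = 20,358,520.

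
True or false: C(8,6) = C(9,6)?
False

LHS = C(8,6) = 28; RHS = C(9,6) = 84. 28 ≠ 84, so the statement does not hold.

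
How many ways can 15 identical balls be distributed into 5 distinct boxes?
3,876

Solution: C(15+5-1, 5-1) = C(19, 4) = 3,876.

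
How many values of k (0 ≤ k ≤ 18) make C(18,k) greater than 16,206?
7

Row 18 is unimodal and symmetric about k=18/2. C(18,5)=8,568 ≤ 16,206; C(18,6)=18,564 > 16,206; by symmetry C(18,k) > 16,206 for k = 6..12. That's 12 - 6 + 1 = 7 values.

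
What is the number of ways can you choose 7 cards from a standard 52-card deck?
133,784,560

Solution: C(52,7) = 133,784,560.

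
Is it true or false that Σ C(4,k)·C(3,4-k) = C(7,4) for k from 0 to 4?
Vandermonde's identity gives C(7,4) = 35; RHS C(7,4) = 35.

Answer: True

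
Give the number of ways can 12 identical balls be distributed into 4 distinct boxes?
455

Solution: C(12+4-1, 4-1) = C(15, 3) = 455.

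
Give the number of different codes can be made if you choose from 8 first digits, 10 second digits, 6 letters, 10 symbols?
By the multiplication principle: 8 × 10 × 6 × 10 = 4,800.

Answer: 4,800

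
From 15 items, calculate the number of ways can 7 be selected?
C(15,7) = 15! / (7! × (15-7)!)
         = 15! / (7! × 8!)
         = 6,435
Final answer: 6,435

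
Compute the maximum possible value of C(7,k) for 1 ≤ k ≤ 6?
35

Working:
C(7,k) is maximised at the centre of the row: C(7,3) = 35.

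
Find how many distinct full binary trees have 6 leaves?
42

Using the Catalan number formula: C_n = C(2n, n) / (n+1)
C_5 = C(10, 5) / (5+1)
     = 252 / 6
     = 42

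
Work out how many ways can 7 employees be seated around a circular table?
720

Explanation: Circular arrangements: (7-1)! = 720.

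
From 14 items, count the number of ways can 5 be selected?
2,002

Explanation: C(14,5) = 14! / (5! × (14-5)!)
         = 14! / (5! × 9!)
         = 2,002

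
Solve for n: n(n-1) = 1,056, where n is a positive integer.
33

Explanation: n² − n − 1,056 = 0, so n = (1 ± √(1 + 4·1,056))/2 = (1 ± √4,225)/2 = (1 ± 65)/2, i.e. n = 33 or n = -32. Taking the positive root, n = 33 (check: 33×32 = 1,056).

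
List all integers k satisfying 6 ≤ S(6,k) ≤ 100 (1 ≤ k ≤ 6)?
2, 3, 4, 5

Working:
S(6,1)=1; S(6,2)=31; S(6,3)=90; S(6,4)=65; S(6,5)=15; S(6,6)=1. So valid k = 2, 3, 4, 5.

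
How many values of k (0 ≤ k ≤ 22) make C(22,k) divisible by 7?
15

Reasoning: Checking C(22,k) mod 7 for k = 0..22: divisible at k = 2, 3, 4, 5, 6, 9, 10, 11, 12, 13, 16, 17, 18, 19, 20. That's 15 values.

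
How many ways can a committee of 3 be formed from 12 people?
220

Reasoning: C(12,3) = 12! / (3! × (12-3)!)
         = 12! / (3! × 9!)
         = 220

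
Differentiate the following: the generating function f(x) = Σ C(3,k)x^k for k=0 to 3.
Σ k·C(3,k)x^(k-1) for k=1 to 3
Term-by-term differentiation gives Σ k·C(3,k)x^{k-1} for k=1 to 3.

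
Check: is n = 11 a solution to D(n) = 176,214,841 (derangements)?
D(11) = (11-1)·[D(10) + D(9)] = 10·[1,334,961 + 133,496] = 14,684,570, which does not equal 176,214,841.

Answer: No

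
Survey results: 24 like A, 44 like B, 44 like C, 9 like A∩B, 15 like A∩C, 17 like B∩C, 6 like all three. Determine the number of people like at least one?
77

Solution: |A∪B∪C| = 24+44+44-9-15-17+6 = 77.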